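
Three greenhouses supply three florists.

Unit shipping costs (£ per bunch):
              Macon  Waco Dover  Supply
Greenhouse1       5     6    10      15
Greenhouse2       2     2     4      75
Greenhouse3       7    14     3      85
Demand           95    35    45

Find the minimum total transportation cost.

Optimal allocation:
  Greenhouse1→Macon: 15 × £5 = £75
  Greenhouse2→Macon: 40 × £2 = £80
  Greenhouse2→Waco: 35 × £2 = £70
  Greenhouse3→Macon: 40 × £7 = £280
  Greenhouse3→Dover: 45 × £3 = £135
Total = 75 + 80 + 70 + 280 + 135 = £640.

640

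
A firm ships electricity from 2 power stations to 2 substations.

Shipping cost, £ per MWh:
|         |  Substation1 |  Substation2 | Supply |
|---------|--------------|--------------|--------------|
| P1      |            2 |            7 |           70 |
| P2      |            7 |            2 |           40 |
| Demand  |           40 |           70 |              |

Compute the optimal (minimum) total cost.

370

An optimal shipping plan:
  P1->Substation1: 40 × £2 = £80
  P1->Substation2: 30 × £7 = £210
  P2->Substation2: 40 × £2 = £80
Total = 80 + 210 + 80 = £370.
(Supply check: P1 ships 70; P2 ships 40.)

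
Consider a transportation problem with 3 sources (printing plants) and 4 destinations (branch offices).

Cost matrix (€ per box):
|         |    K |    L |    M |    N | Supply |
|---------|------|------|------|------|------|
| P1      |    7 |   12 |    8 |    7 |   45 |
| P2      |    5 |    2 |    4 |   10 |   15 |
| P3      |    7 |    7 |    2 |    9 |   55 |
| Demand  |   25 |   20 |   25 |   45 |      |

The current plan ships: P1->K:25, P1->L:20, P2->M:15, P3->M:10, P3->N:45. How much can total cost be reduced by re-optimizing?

295

Current plan cost = 25·7 + 20·12 + 15·4 + 10·2 + 45·9 = €900.
Optimal plan:
  P1->N: 45 × €7 = €315
  P2->L: 15 × €2 = €30
  P3->K: 25 × €7 = €175
  P3->L: 5 × €7 = €35
  P3->M: 25 × €2 = €50
Optimal cost = €605.
Saving = 900 − 605 = €295.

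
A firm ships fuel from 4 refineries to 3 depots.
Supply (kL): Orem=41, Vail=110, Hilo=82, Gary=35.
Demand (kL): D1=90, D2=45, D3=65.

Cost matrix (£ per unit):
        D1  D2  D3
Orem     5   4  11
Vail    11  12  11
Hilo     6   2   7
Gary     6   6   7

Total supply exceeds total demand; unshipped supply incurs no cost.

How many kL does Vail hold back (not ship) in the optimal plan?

Minimum-cost shipments:
  Orem→D1: 41 × £5 = £205
  Vail→D3: 42 × £11 = £462
  Hilo→D1: 14 × £6 = £84
  Hilo→D2: 45 × £2 = £90
  Hilo→D3: 23 × £7 = £161
  Gary→D1: 35 × £6 = £210
Total cost = £1212.
Vail ships 42 of its 110, leaving 68.

68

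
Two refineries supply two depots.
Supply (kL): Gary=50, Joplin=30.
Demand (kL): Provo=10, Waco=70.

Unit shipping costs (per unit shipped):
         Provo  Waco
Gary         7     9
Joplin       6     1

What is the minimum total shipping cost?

460

Optimal allocation:
  Gary->Provo: 10 × 7 = 70
  Gary->Waco: 40 × 9 = 360
  Joplin->Waco: 30 × 1 = 30
Total = 70 + 360 + 30 = 460.
(Supply check: Gary ships 50; Joplin ships 30.)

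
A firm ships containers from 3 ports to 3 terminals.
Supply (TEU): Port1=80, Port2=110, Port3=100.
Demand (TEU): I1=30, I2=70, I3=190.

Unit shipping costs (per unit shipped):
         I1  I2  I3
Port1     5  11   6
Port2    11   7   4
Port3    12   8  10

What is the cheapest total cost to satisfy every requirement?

1750

An optimal shipping plan:
  Port1–I1: 30 × 5 = 150
  Port1–I3: 50 × 6 = 300
  Port2–I3: 110 × 4 = 440
  Port3–I2: 70 × 8 = 560
  Port3–I3: 30 × 10 = 300
Total = 150 + 300 + 440 + 560 + 300 = 1750.
(Supply check: Port1 ships 80; Port2 ships 110; Port3 ships 100.)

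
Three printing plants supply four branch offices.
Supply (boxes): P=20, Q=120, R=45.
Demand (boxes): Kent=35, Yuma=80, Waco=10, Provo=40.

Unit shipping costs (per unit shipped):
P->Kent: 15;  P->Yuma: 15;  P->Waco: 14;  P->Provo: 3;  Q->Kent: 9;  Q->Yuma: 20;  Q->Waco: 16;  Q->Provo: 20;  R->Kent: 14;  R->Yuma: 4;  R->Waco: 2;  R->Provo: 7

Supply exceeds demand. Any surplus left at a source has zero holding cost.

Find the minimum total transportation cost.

1815

An optimal shipping plan:
  P->Provo: 20 × 3 = 60
  Q->Kent: 35 × 9 = 315
  Q->Yuma: 35 × 20 = 700
  Q->Waco: 10 × 16 = 160
  Q->Provo: 20 × 20 = 400
  R->Yuma: 45 × 4 = 180
Total = 60 + 315 + 700 + 160 + 400 + 180 = 1815.
(Supply check: P ships 20; Q ships 100; R ships 45.)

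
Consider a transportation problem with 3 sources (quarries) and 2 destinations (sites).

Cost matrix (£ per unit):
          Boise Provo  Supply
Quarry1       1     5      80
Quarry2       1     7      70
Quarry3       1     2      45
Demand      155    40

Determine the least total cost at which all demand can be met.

An optimal shipping plan:
  Quarry1->Boise: 80 × £1 = £80
  Quarry2->Boise: 70 × £1 = £70
  Quarry3->Boise: 5 × £1 = £5
  Quarry3->Provo: 40 × £2 = £80
Total = 80 + 70 + 5 + 80 = £235.

235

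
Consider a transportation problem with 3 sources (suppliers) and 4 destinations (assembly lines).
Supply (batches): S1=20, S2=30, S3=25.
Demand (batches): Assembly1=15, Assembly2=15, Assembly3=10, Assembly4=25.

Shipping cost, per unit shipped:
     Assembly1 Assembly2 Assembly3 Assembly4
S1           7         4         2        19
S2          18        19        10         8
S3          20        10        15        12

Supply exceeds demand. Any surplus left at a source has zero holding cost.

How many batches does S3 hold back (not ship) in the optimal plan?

10

Minimum-cost shipments:
  S1 to Assembly1: 15 × 7 = 105
  S1 to Assembly3: 5 × 2 = 10
  S2 to Assembly3: 5 × 10 = 50
  S2 to Assembly4: 25 × 8 = 200
  S3 to Assembly2: 15 × 10 = 150
Total cost = 515.
S3 ships 15 of its 25, leaving 10.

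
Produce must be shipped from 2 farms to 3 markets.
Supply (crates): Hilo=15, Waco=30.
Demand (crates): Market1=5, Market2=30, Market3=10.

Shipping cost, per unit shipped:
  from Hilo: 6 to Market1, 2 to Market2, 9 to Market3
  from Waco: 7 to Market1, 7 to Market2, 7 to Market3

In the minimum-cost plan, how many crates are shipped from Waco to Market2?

15

Optimal shipments:
  Hilo–Market2: 15 × 2 = 30
  Waco–Market1: 5 × 7 = 35
  Waco–Market2: 15 × 7 = 105
  Waco–Market3: 10 × 7 = 70
Total cost = 240.
So Waco→Market2 carries 15 crates.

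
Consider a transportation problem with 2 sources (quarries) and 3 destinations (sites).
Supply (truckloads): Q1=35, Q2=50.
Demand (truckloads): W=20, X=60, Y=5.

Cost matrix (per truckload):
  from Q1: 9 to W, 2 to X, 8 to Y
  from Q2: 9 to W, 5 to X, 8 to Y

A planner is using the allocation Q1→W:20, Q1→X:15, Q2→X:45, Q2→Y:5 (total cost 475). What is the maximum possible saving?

60

Current plan cost = 20·9 + 15·2 + 45·5 + 5·8 = 475.
Optimal plan:
  Q1–X: 35 truckloads
  Q2–W: 20 truckloads
  Q2–X: 25 truckloads
  Q2–Y: 5 truckloads
Optimal cost = 415.
Saving = 475 − 415 = 60.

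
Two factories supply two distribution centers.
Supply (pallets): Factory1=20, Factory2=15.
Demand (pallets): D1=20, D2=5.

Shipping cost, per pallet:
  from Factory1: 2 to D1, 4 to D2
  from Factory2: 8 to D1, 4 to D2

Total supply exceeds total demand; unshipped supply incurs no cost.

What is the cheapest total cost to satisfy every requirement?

Optimal allocation:
  Factory1→D1: 20 × 2 = 40
  Factory2→D2: 5 × 4 = 20
Total = 40 + 20 = 60.
(Supply check: Factory1 ships 20; Factory2 ships 5.)

60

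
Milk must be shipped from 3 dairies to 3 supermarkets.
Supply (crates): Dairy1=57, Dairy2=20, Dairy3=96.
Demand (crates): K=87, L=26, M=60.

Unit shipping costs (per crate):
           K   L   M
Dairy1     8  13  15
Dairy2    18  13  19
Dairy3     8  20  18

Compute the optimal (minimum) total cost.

Optimal allocation:
  Dairy1–L: 6 × 13 = 78
  Dairy1–M: 51 × 15 = 765
  Dairy2–L: 20 × 13 = 260
  Dairy3–K: 87 × 8 = 696
  Dairy3–M: 9 × 18 = 162
Total = 78 + 765 + 260 + 696 + 162 = 1961.

1961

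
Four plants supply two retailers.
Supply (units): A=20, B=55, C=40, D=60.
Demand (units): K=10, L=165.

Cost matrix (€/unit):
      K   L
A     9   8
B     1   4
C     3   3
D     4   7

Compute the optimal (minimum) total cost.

890

One minimum-cost allocation:
  A->L: 20 units
  B->K: 10 units
  B->L: 45 units
  C->L: 40 units
  D->L: 60 units
Total cost = €890.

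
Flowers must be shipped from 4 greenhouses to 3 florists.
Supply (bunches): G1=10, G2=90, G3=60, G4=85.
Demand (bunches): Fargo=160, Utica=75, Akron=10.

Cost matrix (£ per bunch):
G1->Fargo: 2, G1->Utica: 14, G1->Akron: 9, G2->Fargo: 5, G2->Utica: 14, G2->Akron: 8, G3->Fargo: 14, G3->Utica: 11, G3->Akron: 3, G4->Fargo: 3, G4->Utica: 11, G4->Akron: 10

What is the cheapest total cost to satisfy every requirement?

1505

Optimal allocation:
  G1–Fargo: 10 × £2 = £20
  G2–Fargo: 90 × £5 = £450
  G3–Utica: 50 × £11 = £550
  G3–Akron: 10 × £3 = £30
  G4–Fargo: 60 × £3 = £180
  G4–Utica: 25 × £11 = £275
Total = 20 + 450 + 550 + 30 + 180 + 275 = £1505.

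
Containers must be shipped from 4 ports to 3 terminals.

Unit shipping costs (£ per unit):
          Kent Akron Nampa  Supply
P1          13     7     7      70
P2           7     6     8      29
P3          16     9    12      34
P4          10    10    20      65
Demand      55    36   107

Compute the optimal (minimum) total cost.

A cheapest plan:
  P1 to Nampa: 70 TEU
  P2 to Nampa: 29 TEU
  P3 to Akron: 26 TEU
  P3 to Nampa: 8 TEU
  P4 to Kent: 55 TEU
  P4 to Akron: 10 TEU
Total cost = £1702.

1702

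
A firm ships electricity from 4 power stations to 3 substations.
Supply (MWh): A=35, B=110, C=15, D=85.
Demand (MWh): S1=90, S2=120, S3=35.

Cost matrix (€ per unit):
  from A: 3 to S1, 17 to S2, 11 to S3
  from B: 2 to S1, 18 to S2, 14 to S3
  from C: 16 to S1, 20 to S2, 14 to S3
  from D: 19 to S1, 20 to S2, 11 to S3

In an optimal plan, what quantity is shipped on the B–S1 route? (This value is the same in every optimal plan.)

The minimum-cost plan:
  A–S2: 35 × €17 = €595
  B–S1: 90 × €2 = €180
  B–S2: 20 × €18 = €360
  C–S2: 15 × €20 = €300
  D–S2: 50 × €20 = €1000
  D–S3: 35 × €11 = €385
Total cost = €2820.
So B→S1 carries 90 MWh.

90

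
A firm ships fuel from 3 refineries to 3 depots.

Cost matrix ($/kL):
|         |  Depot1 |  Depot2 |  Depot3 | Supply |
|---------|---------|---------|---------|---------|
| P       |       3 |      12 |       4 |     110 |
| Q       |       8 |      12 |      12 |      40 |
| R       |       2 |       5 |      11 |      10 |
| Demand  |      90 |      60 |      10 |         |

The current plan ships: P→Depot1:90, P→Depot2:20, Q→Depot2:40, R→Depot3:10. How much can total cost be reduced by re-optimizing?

140

Current plan cost = 90·3 + 20·12 + 40·12 + 10·11 = $1100.
Optimal plan:
  P to Depot1: 90 kL
  P to Depot2: 10 kL
  P to Depot3: 10 kL
  Q to Depot2: 40 kL
  R to Depot2: 10 kL
Optimal cost = $960.
Saving = 1100 − 960 = $140.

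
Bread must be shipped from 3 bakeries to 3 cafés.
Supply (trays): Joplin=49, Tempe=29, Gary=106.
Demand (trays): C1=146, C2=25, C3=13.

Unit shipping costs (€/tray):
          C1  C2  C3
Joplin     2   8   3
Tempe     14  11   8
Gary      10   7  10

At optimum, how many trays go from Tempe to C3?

Optimal shipments:
  Joplin→C1: 49 × €2 = €98
  Tempe→C1: 16 × €14 = €224
  Tempe→C3: 13 × €8 = €104
  Gary→C1: 81 × €10 = €810
  Gary→C2: 25 × €7 = €175
Total cost = €1411.
So Tempe→C3 carries 13 trays.

13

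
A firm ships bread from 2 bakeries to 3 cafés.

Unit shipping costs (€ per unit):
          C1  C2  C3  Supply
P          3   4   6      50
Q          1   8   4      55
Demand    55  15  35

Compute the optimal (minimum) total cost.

325

Optimal allocation:
  P->C2: 15 trays
  P->C3: 35 trays
  Q->C1: 55 trays
Total cost = €325.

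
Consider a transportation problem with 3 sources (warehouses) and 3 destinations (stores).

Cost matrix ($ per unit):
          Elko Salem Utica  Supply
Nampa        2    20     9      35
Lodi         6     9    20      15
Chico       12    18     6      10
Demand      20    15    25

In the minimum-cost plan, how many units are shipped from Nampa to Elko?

The minimum-cost plan:
  Nampa->Elko: 20 × $2 = $40
  Nampa->Utica: 15 × $9 = $135
  Lodi->Salem: 15 × $9 = $135
  Chico->Utica: 10 × $6 = $60
Total cost = $370.
So Nampa→Elko carries 20 units.

20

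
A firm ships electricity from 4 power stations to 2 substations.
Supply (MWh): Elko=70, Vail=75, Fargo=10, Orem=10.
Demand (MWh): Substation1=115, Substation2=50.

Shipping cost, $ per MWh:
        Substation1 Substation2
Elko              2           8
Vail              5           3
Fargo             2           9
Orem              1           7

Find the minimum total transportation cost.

A cheapest plan:
  Elko->Substation1: 70 MWh
  Vail->Substation1: 25 MWh
  Vail->Substation2: 50 MWh
  Fargo->Substation1: 10 MWh
  Orem->Substation1: 10 MWh
Total cost = $445.

445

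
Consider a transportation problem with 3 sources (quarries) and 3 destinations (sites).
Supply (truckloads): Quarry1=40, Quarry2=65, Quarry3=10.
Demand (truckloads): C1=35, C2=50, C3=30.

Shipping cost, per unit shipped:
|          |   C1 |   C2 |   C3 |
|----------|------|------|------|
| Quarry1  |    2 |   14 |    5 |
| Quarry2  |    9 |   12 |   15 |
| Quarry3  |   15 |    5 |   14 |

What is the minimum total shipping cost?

An optimal shipping plan:
  Quarry1->C1: 10 truckloads
  Quarry1->C3: 30 truckloads
  Quarry2->C1: 25 truckloads
  Quarry2->C2: 40 truckloads
  Quarry3->C2: 10 truckloads
Total cost = 925.

925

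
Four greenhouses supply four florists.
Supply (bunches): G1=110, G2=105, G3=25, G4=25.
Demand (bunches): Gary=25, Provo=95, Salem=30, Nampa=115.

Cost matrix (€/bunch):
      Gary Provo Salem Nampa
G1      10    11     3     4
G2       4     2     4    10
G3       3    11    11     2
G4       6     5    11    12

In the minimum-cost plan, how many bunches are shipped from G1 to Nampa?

90

Solving gives:
  G1 to Salem: 20 bunches
  G1 to Nampa: 90 bunches
  G2 to Provo: 95 bunches
  G2 to Salem: 10 bunches
  G3 to Nampa: 25 bunches
  G4 to Gary: 25 bunches
Total cost = €850.
So G1→Nampa carries 90 bunches.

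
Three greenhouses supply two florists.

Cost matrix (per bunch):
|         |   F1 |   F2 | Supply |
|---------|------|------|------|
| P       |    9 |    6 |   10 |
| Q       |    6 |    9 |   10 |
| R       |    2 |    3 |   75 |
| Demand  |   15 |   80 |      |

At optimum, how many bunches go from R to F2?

Solving gives:
  P to F2: 10 × 6 = 60
  Q to F1: 10 × 6 = 60
  R to F1: 5 × 2 = 10
  R to F2: 70 × 3 = 210
Total cost = 340.
So R→F2 carries 70 bunches.

70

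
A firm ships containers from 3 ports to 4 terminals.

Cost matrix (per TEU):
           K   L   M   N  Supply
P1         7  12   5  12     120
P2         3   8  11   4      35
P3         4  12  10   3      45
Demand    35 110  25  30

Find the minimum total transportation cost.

1595

Optimal allocation:
  P1 to L: 95 × 12 = 1140
  P1 to M: 25 × 5 = 125
  P2 to K: 20 × 3 = 60
  P2 to L: 15 × 8 = 120
  P3 to K: 15 × 4 = 60
  P3 to N: 30 × 3 = 90
Total = 1140 + 125 + 60 + 120 + 60 + 90 = 1595.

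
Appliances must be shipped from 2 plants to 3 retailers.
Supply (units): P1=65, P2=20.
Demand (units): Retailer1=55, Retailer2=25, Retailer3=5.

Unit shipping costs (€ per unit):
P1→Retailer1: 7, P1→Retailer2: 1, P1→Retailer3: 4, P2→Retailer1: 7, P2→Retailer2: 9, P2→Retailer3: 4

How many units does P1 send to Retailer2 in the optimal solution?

The minimum-cost plan:
  P1–Retailer1: 35 × €7 = €245
  P1–Retailer2: 25 × €1 = €25
  P1–Retailer3: 5 × €4 = €20
  P2–Retailer1: 20 × €7 = €140
Total cost = €430.
So P1→Retailer2 carries 25 units.

25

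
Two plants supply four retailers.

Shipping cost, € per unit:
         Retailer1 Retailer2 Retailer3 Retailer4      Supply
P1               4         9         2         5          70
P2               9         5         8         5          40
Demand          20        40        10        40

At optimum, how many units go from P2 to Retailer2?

Optimal shipments:
  P1 to Retailer1: 20 × €4 = €80
  P1 to Retailer3: 10 × €2 = €20
  P1 to Retailer4: 40 × €5 = €200
  P2 to Retailer2: 40 × €5 = €200
Total cost = €500.
So P2→Retailer2 carries 40 units.

40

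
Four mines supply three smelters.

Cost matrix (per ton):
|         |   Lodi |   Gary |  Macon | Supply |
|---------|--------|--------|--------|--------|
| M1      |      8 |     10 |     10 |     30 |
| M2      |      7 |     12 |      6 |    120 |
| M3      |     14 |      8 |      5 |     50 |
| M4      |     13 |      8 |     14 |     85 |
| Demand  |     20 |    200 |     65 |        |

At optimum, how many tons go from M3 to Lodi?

Optimal shipments:
  M1–Gary: 30 × 10 = 300
  M2–Lodi: 20 × 7 = 140
  M2–Gary: 35 × 12 = 420
  M2–Macon: 65 × 6 = 390
  M3–Gary: 50 × 8 = 400
  M4–Gary: 85 × 8 = 680
Total cost = 2330.
The route M3→Lodi is not used.

0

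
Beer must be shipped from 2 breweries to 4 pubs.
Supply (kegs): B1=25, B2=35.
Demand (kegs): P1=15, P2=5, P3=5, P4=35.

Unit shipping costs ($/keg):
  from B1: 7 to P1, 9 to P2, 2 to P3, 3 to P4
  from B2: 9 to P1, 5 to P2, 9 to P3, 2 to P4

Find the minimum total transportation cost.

Optimal allocation:
  B1–P1: 15 × $7 = $105
  B1–P3: 5 × $2 = $10
  B1–P4: 5 × $3 = $15
  B2–P2: 5 × $5 = $25
  B2–P4: 30 × $2 = $60
Total = 105 + 10 + 15 + 25 + 60 = $215.
(Supply check: B1 ships 25; B2 ships 35.)

215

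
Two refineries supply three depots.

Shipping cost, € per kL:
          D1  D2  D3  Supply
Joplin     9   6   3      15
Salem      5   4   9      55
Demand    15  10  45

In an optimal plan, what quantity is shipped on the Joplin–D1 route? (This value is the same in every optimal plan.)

0

The minimum-cost plan:
  Joplin–D3: 15 × €3 = €45
  Salem–D1: 15 × €5 = €75
  Salem–D2: 10 × €4 = €40
  Salem–D3: 30 × €9 = €270
Total cost = €430.
The route Joplin→D1 is not used.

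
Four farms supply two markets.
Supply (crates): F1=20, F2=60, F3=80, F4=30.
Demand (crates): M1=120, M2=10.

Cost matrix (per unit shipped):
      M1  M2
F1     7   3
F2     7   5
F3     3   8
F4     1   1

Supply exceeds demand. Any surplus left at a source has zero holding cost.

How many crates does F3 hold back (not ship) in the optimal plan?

0

An optimal plan:
  F1 to M2: 10 × 3 = 30
  F2 to M1: 10 × 7 = 70
  F3 to M1: 80 × 3 = 240
  F4 to M1: 30 × 1 = 30
Total cost = 370.
F3 ships 80 of its 80, leaving 0.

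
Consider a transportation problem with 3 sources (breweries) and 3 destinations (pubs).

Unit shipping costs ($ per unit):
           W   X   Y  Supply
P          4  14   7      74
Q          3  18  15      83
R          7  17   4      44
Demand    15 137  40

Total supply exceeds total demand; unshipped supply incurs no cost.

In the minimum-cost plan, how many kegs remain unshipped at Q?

9

Minimum-cost shipments:
  P–X: 74 × $14 = $1036
  Q–W: 15 × $3 = $45
  Q–X: 59 × $18 = $1062
  R–X: 4 × $17 = $68
  R–Y: 40 × $4 = $160
Total cost = $2371.
Q ships 74 of its 83, leaving 9.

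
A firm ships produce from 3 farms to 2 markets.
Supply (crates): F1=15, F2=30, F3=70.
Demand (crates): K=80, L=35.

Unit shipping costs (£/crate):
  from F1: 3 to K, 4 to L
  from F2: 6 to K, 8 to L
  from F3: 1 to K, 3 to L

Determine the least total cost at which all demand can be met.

350

An optimal shipping plan:
  F1->L: 15 × £4 = £60
  F2->K: 30 × £6 = £180
  F3->K: 50 × £1 = £50
  F3->L: 20 × £3 = £60
Total = 60 + 180 + 50 + 60 = £350.
(Supply check: F1 ships 15; F2 ships 30; F3 ships 70.)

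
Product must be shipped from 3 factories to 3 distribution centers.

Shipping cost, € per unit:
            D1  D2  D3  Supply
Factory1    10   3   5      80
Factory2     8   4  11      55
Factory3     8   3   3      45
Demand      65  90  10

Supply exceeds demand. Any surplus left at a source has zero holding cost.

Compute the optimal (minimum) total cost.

Optimal allocation:
  Factory1 to D2: 80 × €3 = €240
  Factory2 to D1: 55 × €8 = €440
  Factory3 to D1: 10 × €8 = €80
  Factory3 to D2: 10 × €3 = €30
  Factory3 to D3: 10 × €3 = €30
Total = 240 + 440 + 80 + 30 + 30 = €820.

820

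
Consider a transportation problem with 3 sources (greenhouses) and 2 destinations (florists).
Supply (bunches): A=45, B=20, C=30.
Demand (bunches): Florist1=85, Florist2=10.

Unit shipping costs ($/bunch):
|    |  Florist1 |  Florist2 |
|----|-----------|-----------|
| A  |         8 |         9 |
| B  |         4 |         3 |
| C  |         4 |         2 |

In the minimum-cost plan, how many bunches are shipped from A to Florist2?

The minimum-cost plan:
  A–Florist1: 45 × $8 = $360
  B–Florist1: 20 × $4 = $80
  C–Florist1: 20 × $4 = $80
  C–Florist2: 10 × $2 = $20
Total cost = $540.
The route A→Florist2 is not used.

0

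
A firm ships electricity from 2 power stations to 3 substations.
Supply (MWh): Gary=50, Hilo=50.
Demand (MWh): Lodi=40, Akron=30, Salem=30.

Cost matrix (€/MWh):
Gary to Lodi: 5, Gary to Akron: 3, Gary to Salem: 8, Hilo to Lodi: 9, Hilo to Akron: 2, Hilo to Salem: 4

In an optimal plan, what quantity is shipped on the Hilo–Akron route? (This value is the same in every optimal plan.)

The minimum-cost plan:
  Gary->Lodi: 40 × €5 = €200
  Gary->Akron: 10 × €3 = €30
  Hilo->Akron: 20 × €2 = €40
  Hilo->Salem: 30 × €4 = €120
Total cost = €390.
So Hilo→Akron carries 20 MWh.

20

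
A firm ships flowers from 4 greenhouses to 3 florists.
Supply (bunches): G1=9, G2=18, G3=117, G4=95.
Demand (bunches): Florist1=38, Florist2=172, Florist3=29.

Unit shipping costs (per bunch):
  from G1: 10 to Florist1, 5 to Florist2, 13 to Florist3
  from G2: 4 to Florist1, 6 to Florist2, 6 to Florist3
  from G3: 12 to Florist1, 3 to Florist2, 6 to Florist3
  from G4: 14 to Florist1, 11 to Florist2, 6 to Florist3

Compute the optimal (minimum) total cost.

Optimal allocation:
  G1 to Florist2: 9 × 5 = 45
  G2 to Florist1: 18 × 4 = 72
  G3 to Florist2: 117 × 3 = 351
  G4 to Florist1: 20 × 14 = 280
  G4 to Florist2: 46 × 11 = 506
  G4 to Florist3: 29 × 6 = 174
Total = 45 + 72 + 351 + 280 + 506 + 174 = 1428.

1428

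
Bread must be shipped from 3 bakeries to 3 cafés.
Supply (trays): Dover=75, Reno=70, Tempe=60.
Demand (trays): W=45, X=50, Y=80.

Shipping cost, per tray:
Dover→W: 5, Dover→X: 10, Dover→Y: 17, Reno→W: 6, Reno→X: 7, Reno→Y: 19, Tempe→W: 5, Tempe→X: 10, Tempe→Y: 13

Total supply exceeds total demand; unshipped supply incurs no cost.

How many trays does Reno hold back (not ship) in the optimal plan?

Minimum-cost shipments:
  Dover->W: 45 trays
  Dover->Y: 20 trays
  Reno->X: 50 trays
  Tempe->Y: 60 trays
Total cost = 1695.
Reno ships 50 of its 70, leaving 20.

20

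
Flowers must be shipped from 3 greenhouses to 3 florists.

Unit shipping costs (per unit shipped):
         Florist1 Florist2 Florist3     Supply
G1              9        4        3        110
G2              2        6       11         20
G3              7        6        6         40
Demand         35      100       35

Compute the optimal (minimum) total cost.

700

One minimum-cost allocation:
  G1->Florist2: 75 bunches
  G1->Florist3: 35 bunches
  G2->Florist1: 20 bunches
  G3->Florist1: 15 bunches
  G3->Florist2: 25 bunches
Total cost = 700.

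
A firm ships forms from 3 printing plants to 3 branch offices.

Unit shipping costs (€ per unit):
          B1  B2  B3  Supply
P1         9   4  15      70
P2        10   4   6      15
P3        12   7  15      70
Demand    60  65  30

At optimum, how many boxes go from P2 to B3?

Optimal shipments:
  P1–B1: 5 × €9 = €45
  P1–B2: 65 × €4 = €260
  P2–B3: 15 × €6 = €90
  P3–B1: 55 × €12 = €660
  P3–B3: 15 × €15 = €225
Total cost = €1280.
So P2→B3 carries 15 boxes.

15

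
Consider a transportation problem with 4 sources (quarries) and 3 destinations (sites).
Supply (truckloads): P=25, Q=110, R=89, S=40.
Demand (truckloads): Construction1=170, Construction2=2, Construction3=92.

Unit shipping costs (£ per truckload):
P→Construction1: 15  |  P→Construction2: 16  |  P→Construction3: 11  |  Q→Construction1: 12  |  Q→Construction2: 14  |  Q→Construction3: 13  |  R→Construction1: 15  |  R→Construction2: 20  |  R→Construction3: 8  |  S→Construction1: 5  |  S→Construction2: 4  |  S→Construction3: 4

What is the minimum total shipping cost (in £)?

2593

An optimal shipping plan:
  P->Construction1: 22 × £15 = £330
  P->Construction3: 3 × £11 = £33
  Q->Construction1: 110 × £12 = £1320
  R->Construction3: 89 × £8 = £712
  S->Construction1: 38 × £5 = £190
  S->Construction2: 2 × £4 = £8
Total = 330 + 33 + 1320 + 712 + 190 + 8 = £2593.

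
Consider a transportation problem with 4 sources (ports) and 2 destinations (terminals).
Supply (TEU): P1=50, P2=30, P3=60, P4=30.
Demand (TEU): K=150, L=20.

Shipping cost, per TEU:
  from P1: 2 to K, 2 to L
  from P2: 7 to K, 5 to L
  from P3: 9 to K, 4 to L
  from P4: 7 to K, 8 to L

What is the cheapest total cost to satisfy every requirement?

An optimal shipping plan:
  P1->K: 50 TEU
  P2->K: 30 TEU
  P3->K: 40 TEU
  P3->L: 20 TEU
  P4->K: 30 TEU
Total cost = 960.

960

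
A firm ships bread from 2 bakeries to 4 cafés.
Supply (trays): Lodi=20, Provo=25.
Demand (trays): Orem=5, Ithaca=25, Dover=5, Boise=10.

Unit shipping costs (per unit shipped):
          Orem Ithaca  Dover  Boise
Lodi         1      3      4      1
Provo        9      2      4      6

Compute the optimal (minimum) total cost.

An optimal shipping plan:
  Lodi to Orem: 5 × 1 = 5
  Lodi to Dover: 5 × 4 = 20
  Lodi to Boise: 10 × 1 = 10
  Provo to Ithaca: 25 × 2 = 50
Total = 5 + 20 + 10 + 50 = 85.

85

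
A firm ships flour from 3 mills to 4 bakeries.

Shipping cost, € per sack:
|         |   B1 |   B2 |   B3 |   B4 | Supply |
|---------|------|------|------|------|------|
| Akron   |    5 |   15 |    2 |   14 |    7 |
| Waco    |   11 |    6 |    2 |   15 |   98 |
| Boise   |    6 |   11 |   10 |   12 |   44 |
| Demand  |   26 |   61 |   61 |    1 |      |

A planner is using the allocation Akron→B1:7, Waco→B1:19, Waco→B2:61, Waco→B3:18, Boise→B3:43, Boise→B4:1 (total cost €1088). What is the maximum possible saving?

347

Current plan cost = 7·5 + 19·11 + 61·6 + 18·2 + 43·10 + 1·12 = €1088.
Optimal plan:
  Akron to B3: 7 sacks
  Waco to B2: 44 sacks
  Waco to B3: 54 sacks
  Boise to B1: 26 sacks
  Boise to B2: 17 sacks
  Boise to B4: 1 sacks
Optimal cost = €741.
Saving = 1088 − 741 = €347.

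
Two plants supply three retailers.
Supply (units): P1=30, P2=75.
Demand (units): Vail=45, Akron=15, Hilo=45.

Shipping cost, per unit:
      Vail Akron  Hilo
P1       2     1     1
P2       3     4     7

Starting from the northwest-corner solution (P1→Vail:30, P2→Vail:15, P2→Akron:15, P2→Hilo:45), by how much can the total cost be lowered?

150

Current plan cost = 30·2 + 15·3 + 15·4 + 45·7 = 480.
Optimal plan:
  P1→Hilo: 30 units
  P2→Vail: 45 units
  P2→Akron: 15 units
  P2→Hilo: 15 units
Optimal cost = 330.
Saving = 480 − 330 = 150.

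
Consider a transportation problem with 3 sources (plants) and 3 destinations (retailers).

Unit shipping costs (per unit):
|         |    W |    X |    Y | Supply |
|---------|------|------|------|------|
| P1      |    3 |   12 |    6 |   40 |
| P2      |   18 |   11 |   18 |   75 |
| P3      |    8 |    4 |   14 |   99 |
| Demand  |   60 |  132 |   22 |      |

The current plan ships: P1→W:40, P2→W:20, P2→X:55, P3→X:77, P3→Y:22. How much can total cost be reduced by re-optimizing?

126

Current plan cost = 40·3 + 20·18 + 55·11 + 77·4 + 22·14 = 1701.
Optimal plan:
  P1->W: 18 × 3 = 54
  P1->Y: 22 × 6 = 132
  P2->X: 75 × 11 = 825
  P3->W: 42 × 8 = 336
  P3->X: 57 × 4 = 228
Optimal cost = 1575.
Saving = 1701 − 1575 = 126.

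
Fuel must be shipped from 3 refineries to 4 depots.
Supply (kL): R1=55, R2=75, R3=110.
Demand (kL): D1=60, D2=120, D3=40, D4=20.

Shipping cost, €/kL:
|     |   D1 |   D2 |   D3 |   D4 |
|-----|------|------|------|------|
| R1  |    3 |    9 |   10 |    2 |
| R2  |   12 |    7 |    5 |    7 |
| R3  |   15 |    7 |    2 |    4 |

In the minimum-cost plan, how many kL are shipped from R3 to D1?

The minimum-cost plan:
  R1->D1: 55 × €3 = €165
  R2->D1: 5 × €12 = €60
  R2->D2: 70 × €7 = €490
  R3->D2: 50 × €7 = €350
  R3->D3: 40 × €2 = €80
  R3->D4: 20 × €4 = €80
Total cost = €1225.
The route R3→D1 is not used.

0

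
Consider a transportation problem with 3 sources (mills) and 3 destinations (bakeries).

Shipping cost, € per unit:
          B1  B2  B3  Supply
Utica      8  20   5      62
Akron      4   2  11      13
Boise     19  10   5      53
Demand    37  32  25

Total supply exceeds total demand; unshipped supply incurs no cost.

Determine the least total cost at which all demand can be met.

637

An optimal shipping plan:
  Utica→B1: 37 × €8 = €296
  Akron→B2: 13 × €2 = €26
  Boise→B2: 19 × €10 = €190
  Boise→B3: 25 × €5 = €125
Total = 296 + 26 + 190 + 125 = €637.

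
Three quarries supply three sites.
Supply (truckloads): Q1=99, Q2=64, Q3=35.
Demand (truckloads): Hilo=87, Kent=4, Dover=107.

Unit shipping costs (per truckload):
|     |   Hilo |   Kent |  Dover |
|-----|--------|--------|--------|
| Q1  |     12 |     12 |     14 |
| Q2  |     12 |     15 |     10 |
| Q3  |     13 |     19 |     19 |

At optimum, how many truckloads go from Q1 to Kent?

Optimal shipments:
  Q1→Hilo: 52 × 12 = 624
  Q1→Kent: 4 × 12 = 48
  Q1→Dover: 43 × 14 = 602
  Q2→Dover: 64 × 10 = 640
  Q3→Hilo: 35 × 13 = 455
Total cost = 2369.
So Q1→Kent carries 4 truckloads.

4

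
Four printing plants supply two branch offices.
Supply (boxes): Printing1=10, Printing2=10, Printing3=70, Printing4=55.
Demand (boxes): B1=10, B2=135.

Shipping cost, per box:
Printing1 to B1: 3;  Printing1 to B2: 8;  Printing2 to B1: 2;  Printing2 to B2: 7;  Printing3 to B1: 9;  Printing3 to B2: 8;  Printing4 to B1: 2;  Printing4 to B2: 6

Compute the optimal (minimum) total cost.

990

An optimal shipping plan:
  Printing1–B1: 10 × 3 = 30
  Printing2–B2: 10 × 7 = 70
  Printing3–B2: 70 × 8 = 560
  Printing4–B2: 55 × 6 = 330
Total = 30 + 70 + 560 + 330 = 990.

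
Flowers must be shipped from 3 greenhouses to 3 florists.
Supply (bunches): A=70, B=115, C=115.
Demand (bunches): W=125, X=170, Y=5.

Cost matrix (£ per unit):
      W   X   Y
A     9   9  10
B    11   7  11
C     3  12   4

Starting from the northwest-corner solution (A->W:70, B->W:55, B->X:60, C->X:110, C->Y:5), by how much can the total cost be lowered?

1210

Current plan cost = 70·9 + 55·11 + 60·7 + 110·12 + 5·4 = £2995.
Optimal plan:
  A to W: 10 × £9 = £90
  A to X: 55 × £9 = £495
  A to Y: 5 × £10 = £50
  B to X: 115 × £7 = £805
  C to W: 115 × £3 = £345
Optimal cost = £1785.
Saving = 2995 − 1785 = £1210.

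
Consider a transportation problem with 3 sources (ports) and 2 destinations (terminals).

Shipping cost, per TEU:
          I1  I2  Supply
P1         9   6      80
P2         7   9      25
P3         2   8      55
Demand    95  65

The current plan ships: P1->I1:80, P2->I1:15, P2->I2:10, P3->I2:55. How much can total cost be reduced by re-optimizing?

Current plan cost = 80·9 + 15·7 + 10·9 + 55·8 = 1355.
Optimal plan:
  P1->I1: 15 × 9 = 135
  P1->I2: 65 × 6 = 390
  P2->I1: 25 × 7 = 175
  P3->I1: 55 × 2 = 110
Optimal cost = 810.
Saving = 1355 − 810 = 545.

545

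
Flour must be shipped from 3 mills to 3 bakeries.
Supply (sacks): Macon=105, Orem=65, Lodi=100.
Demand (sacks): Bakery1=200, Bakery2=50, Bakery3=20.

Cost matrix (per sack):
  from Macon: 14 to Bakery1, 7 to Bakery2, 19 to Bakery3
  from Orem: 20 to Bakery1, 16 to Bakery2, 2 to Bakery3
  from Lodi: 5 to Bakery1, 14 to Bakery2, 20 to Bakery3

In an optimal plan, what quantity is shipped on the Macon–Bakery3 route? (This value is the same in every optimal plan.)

0

Solving gives:
  Macon->Bakery1: 55 × 14 = 770
  Macon->Bakery2: 50 × 7 = 350
  Orem->Bakery1: 45 × 20 = 900
  Orem->Bakery3: 20 × 2 = 40
  Lodi->Bakery1: 100 × 5 = 500
Total cost = 2560.
The route Macon→Bakery3 is not used.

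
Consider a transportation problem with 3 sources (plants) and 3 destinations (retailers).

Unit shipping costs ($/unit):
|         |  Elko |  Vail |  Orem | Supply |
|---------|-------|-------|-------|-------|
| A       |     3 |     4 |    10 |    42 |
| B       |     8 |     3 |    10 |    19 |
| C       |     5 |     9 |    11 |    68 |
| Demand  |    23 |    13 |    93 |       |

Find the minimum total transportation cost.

Optimal allocation:
  A to Elko: 23 × $3 = $69
  A to Orem: 19 × $10 = $190
  B to Vail: 13 × $3 = $39
  B to Orem: 6 × $10 = $60
  C to Orem: 68 × $11 = $748
Total = 69 + 190 + 39 + 60 + 748 = $1106.
(Supply check: A ships 42; B ships 19; C ships 68.)

1106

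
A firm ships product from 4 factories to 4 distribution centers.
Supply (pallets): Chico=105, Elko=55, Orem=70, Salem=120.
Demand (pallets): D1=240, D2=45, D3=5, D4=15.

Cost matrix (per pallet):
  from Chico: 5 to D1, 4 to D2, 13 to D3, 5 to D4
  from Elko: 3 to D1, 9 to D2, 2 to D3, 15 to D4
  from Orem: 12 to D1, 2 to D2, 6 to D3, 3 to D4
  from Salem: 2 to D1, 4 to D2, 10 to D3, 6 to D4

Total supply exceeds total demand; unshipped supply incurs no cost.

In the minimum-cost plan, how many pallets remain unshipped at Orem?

An optimal plan:
  Chico->D1: 70 × 5 = 350
  Elko->D1: 50 × 3 = 150
  Elko->D3: 5 × 2 = 10
  Orem->D2: 45 × 2 = 90
  Orem->D4: 15 × 3 = 45
  Salem->D1: 120 × 2 = 240
Total cost = 885.
Orem ships 60 of its 70, leaving 10.

10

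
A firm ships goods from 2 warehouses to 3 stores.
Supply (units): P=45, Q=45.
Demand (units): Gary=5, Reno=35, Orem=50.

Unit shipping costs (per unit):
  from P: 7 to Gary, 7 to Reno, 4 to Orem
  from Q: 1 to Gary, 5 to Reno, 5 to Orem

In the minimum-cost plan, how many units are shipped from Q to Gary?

Optimal shipments:
  P->Orem: 45 units
  Q->Gary: 5 units
  Q->Reno: 35 units
  Q->Orem: 5 units
Total cost = 385.
So Q→Gary carries 5 units.

5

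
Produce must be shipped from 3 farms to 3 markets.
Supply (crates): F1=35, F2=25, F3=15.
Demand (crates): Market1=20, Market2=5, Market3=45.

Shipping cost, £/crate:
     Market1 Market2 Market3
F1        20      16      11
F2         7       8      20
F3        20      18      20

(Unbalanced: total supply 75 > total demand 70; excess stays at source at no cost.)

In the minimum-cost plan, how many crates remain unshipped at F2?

Minimum-cost shipments:
  F1–Market3: 35 × £11 = £385
  F2–Market1: 20 × £7 = £140
  F2–Market2: 5 × £8 = £40
  F3–Market3: 10 × £20 = £200
Total cost = £765.
F2 ships 25 of its 25, leaving 0.

0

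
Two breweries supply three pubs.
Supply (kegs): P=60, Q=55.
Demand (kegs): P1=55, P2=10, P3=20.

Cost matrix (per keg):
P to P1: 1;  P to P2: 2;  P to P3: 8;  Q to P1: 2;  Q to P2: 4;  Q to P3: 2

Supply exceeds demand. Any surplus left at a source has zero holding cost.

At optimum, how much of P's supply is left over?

An optimal plan:
  P to P1: 50 kegs
  P to P2: 10 kegs
  Q to P1: 5 kegs
  Q to P3: 20 kegs
Total cost = 120.
P ships 60 of its 60, leaving 0.

0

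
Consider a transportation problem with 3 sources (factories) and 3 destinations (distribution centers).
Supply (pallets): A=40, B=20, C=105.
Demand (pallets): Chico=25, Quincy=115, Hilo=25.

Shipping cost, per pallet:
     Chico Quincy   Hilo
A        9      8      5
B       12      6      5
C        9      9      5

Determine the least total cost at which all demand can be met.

A cheapest plan:
  A to Quincy: 40 × 8 = 320
  B to Quincy: 20 × 6 = 120
  C to Chico: 25 × 9 = 225
  C to Quincy: 55 × 9 = 495
  C to Hilo: 25 × 5 = 125
Total = 320 + 120 + 225 + 495 + 125 = 1285.
(Supply check: A ships 40; B ships 20; C ships 105.)

1285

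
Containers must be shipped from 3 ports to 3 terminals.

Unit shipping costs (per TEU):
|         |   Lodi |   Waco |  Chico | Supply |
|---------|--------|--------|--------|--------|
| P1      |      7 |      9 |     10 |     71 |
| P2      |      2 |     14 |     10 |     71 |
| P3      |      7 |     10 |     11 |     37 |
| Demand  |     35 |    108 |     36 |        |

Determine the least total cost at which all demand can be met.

1439

A cheapest plan:
  P1->Waco: 71 TEU
  P2->Lodi: 35 TEU
  P2->Chico: 36 TEU
  P3->Waco: 37 TEU
Total cost = 1439.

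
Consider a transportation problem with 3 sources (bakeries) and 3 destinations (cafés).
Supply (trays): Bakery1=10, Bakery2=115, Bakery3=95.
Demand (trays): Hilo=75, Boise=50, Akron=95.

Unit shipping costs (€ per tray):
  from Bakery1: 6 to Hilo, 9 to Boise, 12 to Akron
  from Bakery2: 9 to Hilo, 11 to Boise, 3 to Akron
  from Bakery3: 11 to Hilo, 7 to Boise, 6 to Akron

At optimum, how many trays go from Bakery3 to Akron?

Solving gives:
  Bakery1 to Hilo: 10 trays
  Bakery2 to Hilo: 20 trays
  Bakery2 to Akron: 95 trays
  Bakery3 to Hilo: 45 trays
  Bakery3 to Boise: 50 trays
Total cost = €1370.
The route Bakery3→Akron is not used.

0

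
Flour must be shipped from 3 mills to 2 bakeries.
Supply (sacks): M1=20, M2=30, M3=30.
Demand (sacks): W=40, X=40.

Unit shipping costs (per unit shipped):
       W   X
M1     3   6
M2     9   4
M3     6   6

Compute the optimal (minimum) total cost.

360

An optimal shipping plan:
  M1->W: 20 sacks
  M2->X: 30 sacks
  M3->W: 20 sacks
  M3->X: 10 sacks
Total cost = 360.
(Supply check: M1 ships 20; M2 ships 30; M3 ships 30.)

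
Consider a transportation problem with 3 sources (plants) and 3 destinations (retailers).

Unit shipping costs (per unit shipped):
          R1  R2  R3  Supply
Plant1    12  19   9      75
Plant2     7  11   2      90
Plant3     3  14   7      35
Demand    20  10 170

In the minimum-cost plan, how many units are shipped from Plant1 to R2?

The minimum-cost plan:
  Plant1–R3: 75 × 9 = 675
  Plant2–R3: 90 × 2 = 180
  Plant3–R1: 20 × 3 = 60
  Plant3–R2: 10 × 14 = 140
  Plant3–R3: 5 × 7 = 35
Total cost = 1090.
The route Plant1→R2 is not used.

0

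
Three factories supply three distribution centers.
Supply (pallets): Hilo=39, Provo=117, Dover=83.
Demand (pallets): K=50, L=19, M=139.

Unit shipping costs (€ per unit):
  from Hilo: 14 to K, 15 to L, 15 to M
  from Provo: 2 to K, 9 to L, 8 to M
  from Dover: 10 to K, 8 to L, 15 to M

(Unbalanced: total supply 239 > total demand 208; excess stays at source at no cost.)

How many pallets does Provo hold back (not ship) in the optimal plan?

0

Minimum-cost shipments:
  Hilo–M: 8 pallets
  Provo–K: 50 pallets
  Provo–M: 67 pallets
  Dover–L: 19 pallets
  Dover–M: 64 pallets
Total cost = €1868.
Provo ships 117 of its 117, leaving 0.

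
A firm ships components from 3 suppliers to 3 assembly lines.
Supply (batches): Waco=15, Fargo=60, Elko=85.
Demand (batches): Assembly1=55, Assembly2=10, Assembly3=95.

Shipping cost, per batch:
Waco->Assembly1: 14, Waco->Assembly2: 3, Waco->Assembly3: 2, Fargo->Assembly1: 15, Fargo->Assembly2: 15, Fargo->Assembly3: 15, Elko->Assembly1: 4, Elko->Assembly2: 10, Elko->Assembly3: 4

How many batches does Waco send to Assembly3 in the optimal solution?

15

Optimal shipments:
  Waco→Assembly3: 15 × 2 = 30
  Fargo→Assembly1: 50 × 15 = 750
  Fargo→Assembly2: 10 × 15 = 150
  Elko→Assembly1: 5 × 4 = 20
  Elko→Assembly3: 80 × 4 = 320
Total cost = 1270.
So Waco→Assembly3 carries 15 batches.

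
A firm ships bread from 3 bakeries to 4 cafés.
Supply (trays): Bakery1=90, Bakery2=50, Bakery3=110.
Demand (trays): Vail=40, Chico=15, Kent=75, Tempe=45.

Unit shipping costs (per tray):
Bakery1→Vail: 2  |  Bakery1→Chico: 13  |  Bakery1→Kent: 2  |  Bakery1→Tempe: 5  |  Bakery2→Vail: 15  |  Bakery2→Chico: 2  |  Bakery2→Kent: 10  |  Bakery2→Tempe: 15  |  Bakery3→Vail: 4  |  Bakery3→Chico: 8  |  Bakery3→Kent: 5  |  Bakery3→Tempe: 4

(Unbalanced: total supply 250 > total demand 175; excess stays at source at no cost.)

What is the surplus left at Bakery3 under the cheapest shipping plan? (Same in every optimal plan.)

40

Minimum-cost shipments:
  Bakery1 to Vail: 15 trays
  Bakery1 to Kent: 75 trays
  Bakery2 to Chico: 15 trays
  Bakery3 to Vail: 25 trays
  Bakery3 to Tempe: 45 trays
Total cost = 490.
Bakery3 ships 70 of its 110, leaving 40.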